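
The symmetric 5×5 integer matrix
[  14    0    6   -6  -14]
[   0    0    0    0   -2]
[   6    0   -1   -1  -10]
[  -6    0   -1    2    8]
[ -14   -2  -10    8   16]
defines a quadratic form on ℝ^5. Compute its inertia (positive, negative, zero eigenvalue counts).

step 0: pivot 14 → sign +
step 1: pivot -25/7 → sign −
step 2: pivot 3/25 → sign +
step 3: pivot 6 → sign +
step 4: pivot -2/3 → sign −
signature = (3, 2, 0)

Answer: (3, 2, 0)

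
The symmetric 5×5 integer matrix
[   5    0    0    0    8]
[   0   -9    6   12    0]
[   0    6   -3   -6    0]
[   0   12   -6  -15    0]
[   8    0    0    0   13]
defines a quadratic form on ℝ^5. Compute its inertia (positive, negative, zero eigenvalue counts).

step 0: pivot 5 → sign +
step 1: pivot -9 → sign −
step 2: pivot 1 → sign +
step 3: pivot -3 → sign −
step 4: pivot 1/5 → sign +
signature = (3, 2, 0)

Answer: (3, 2, 0)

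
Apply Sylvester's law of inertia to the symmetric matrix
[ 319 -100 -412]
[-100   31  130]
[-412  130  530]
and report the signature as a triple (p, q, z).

Answer: (1, 2, 0)

Derivation:
step 0: pivot 319 → sign +
step 1: pivot -111/319 → sign −
step 2: pivot -2/37 → sign −
signature = (1, 2, 0)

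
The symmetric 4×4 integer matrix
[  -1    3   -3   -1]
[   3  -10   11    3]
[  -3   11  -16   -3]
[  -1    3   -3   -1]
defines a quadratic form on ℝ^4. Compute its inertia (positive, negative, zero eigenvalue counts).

Answer: (0, 3, 1)

Derivation:
step 0: pivot -1 → sign −
step 1: pivot -1 → sign −
step 2: pivot -3 → sign −
step 3: row/col 3 already zero → sign 0
signature = (0, 3, 1)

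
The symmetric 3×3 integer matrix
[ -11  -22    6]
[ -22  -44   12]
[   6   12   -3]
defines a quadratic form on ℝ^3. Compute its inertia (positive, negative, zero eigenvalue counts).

Answer: (1, 1, 1)

Derivation:
step 0: pivot -11 → sign −
step 1: pivot 3/11 → sign +
step 2: row/col 2 already zero → sign 0
signature = (1, 1, 1)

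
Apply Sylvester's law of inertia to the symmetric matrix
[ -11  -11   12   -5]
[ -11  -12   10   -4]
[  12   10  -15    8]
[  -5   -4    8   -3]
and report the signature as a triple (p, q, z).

step 0: pivot -11 → sign −
step 1: pivot -1 → sign −
step 2: pivot 23/11 → sign +
step 3: pivot 3/23 → sign +
signature = (2, 2, 0)

Answer: (2, 2, 0)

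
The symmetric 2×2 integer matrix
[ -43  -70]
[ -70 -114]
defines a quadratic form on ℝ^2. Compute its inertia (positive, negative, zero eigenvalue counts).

Answer: (0, 2, 0)

Derivation:
step 0: pivot -43 → sign −
step 1: pivot -2/43 → sign −
signature = (0, 2, 0)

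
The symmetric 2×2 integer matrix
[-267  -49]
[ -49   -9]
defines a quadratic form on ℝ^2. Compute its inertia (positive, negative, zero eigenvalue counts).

Answer: (0, 2, 0)

Derivation:
step 0: pivot -267 → sign −
step 1: pivot -2/267 → sign −
signature = (0, 2, 0)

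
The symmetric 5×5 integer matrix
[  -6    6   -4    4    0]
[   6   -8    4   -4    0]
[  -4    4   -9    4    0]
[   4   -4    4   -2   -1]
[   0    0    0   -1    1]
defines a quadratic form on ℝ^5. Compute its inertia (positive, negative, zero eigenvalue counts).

step 0: pivot -6 → sign −
step 1: pivot -2 → sign −
step 2: pivot -19/3 → sign −
step 3: pivot 18/19 → sign +
step 4: pivot -1/18 → sign −
signature = (1, 4, 0)

Answer: (1, 4, 0)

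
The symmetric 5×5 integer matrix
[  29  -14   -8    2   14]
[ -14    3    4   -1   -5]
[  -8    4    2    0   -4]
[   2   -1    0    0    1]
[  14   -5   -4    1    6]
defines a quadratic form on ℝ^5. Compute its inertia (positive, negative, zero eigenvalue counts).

Answer: (3, 2, 0)

Derivation:
step 0: pivot 29 → sign +
step 1: pivot -109/29 → sign −
step 2: pivot -22/109 → sign −
step 3: pivot 15/11 → sign +
step 4: pivot 1/15 → sign +
signature = (3, 2, 0)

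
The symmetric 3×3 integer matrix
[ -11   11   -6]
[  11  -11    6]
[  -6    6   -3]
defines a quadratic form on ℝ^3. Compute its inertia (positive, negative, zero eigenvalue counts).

step 0: pivot -11 → sign −
step 1: pivot 3/11 → sign +
step 2: row/col 2 already zero → sign 0
signature = (1, 1, 1)

Answer: (1, 1, 1)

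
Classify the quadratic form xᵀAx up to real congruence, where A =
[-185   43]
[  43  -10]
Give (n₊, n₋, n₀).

step 0: pivot -185 → sign −
step 1: pivot -1/185 → sign −
signature = (0, 2, 0)

Answer: (0, 2, 0)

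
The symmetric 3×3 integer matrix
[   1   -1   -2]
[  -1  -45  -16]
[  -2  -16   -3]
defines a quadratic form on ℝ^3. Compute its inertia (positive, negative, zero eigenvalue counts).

Answer: (2, 1, 0)

Derivation:
step 0: pivot 1 → sign +
step 1: pivot -46 → sign −
step 2: pivot 1/23 → sign +
signature = (2, 1, 0)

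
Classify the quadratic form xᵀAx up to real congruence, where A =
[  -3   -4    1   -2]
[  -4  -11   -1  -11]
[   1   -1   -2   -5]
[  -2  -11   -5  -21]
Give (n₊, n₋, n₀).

Answer: (0, 4, 0)

Derivation:
step 0: pivot -3 → sign −
step 1: pivot -17/3 → sign −
step 2: pivot -12/17 → sign −
step 3: pivot -1/3 → sign −
signature = (0, 4, 0)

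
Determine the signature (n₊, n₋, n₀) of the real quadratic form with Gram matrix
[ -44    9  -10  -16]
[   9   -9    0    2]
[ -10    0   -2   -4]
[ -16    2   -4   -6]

step 0: pivot -44 → sign −
step 1: pivot -315/44 → sign −
step 2: pivot 6/7 → sign +
step 3: pivot 2/45 → sign +
signature = (2, 2, 0)

Answer: (2, 2, 0)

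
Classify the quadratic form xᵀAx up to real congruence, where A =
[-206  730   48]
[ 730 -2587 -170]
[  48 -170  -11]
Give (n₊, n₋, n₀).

step 0: pivot -206 → sign −
step 1: pivot -11/103 → sign −
step 2: pivot 3/11 → sign +
signature = (1, 2, 0)

Answer: (1, 2, 0)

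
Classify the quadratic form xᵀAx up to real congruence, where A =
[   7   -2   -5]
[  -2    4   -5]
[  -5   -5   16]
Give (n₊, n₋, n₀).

Answer: (3, 0, 0)

Derivation:
step 0: pivot 7 → sign +
step 1: pivot 24/7 → sign +
step 2: pivot 3/8 → sign +
signature = (3, 0, 0)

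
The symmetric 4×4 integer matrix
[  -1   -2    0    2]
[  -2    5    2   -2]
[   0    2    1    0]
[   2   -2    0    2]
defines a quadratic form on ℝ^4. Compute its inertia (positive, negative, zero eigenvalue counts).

step 0: pivot -1 → sign −
step 1: pivot 9 → sign +
step 2: pivot 5/9 → sign +
step 3: pivot -6/5 → sign −
signature = (2, 2, 0)

Answer: (2, 2, 0)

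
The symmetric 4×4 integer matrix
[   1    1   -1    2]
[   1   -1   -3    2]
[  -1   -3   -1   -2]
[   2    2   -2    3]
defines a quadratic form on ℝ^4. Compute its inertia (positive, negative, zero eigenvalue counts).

step 0: pivot 1 → sign +
step 1: pivot -2 → sign −
step 2: pivot -1 → sign −
step 3: row/col 3 already zero → sign 0
signature = (1, 2, 1)

Answer: (1, 2, 1)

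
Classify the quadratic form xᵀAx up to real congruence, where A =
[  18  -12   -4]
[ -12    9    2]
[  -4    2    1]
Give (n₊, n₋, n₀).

step 0: pivot 18 → sign +
step 1: pivot 1 → sign +
step 2: pivot -1/3 → sign −
signature = (2, 1, 0)

Answer: (2, 1, 0)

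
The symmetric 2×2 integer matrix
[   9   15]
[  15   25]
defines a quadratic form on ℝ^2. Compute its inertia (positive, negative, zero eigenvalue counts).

step 0: pivot 9 → sign +
step 1: row/col 1 already zero → sign 0
signature = (1, 0, 1)

Answer: (1, 0, 1)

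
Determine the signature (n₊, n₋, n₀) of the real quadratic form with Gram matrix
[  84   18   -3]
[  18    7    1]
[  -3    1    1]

Answer: (3, 0, 0)

Derivation:
step 0: pivot 84 → sign +
step 1: pivot 22/7 → sign +
step 2: pivot 3/88 → sign +
signature = (3, 0, 0)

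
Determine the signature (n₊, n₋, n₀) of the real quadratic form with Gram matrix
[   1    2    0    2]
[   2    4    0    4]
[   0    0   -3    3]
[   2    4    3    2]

step 0: pivot 1 → sign +
step 1: pivot -3 → sign −
step 2: pivot 1 → sign +
step 3: row/col 3 already zero → sign 0
signature = (2, 1, 1)

Answer: (2, 1, 1)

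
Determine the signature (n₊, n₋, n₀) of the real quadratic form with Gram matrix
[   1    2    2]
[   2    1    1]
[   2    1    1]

Answer: (1, 1, 1)

Derivation:
step 0: pivot 1 → sign +
step 1: pivot -3 → sign −
step 2: row/col 2 already zero → sign 0
signature = (1, 1, 1)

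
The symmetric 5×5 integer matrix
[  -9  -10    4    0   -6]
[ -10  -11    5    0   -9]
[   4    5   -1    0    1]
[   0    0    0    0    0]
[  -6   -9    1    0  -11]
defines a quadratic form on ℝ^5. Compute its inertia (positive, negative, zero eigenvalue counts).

Answer: (1, 3, 1)

Derivation:
step 0: pivot -9 → sign −
step 1: pivot 1/9 → sign +
step 2: pivot -2 → sign −
step 3: pivot -6 → sign −
step 4: row/col 4 already zero → sign 0
signature = (1, 3, 1)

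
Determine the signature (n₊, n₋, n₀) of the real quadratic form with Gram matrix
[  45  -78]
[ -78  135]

step 0: pivot 45 → sign +
step 1: pivot -1/5 → sign −
signature = (1, 1, 0)

Answer: (1, 1, 0)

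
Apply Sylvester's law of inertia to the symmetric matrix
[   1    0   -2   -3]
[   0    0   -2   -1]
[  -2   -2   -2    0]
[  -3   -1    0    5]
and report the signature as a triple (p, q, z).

step 0: pivot 1 → sign +
step 1: pivot -6 → sign −
step 2: pivot 2/3 → sign +
step 3: pivot 1/2 → sign +
signature = (3, 1, 0)

Answer: (3, 1, 0)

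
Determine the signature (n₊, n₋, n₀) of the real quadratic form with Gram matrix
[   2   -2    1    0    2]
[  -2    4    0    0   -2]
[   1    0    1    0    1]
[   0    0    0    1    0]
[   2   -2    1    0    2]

step 0: pivot 2 → sign +
step 1: pivot 2 → sign +
step 2: pivot 1 → sign +
step 3: row/col 3 already zero → sign 0
step 4: row/col 4 already zero → sign 0
signature = (3, 0, 2)

Answer: (3, 0, 2)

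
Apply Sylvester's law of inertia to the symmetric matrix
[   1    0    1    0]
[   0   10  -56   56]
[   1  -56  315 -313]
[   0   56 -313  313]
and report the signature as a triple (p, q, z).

step 0: pivot 1 → sign +
step 1: pivot 10 → sign +
step 2: pivot 2/5 → sign +
step 3: pivot -3/2 → sign −
signature = (3, 1, 0)

Answer: (3, 1, 0)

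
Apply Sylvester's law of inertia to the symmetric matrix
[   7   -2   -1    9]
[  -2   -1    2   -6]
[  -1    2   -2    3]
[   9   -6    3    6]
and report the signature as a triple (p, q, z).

step 0: pivot 7 → sign +
step 1: pivot -11/7 → sign −
step 2: pivot -3/11 → sign −
step 3: pivot 3 → sign +
signature = (2, 2, 0)

Answer: (2, 2, 0)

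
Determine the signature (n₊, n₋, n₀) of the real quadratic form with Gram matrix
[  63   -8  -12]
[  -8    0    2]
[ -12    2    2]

step 0: pivot 63 → sign +
step 1: pivot -64/63 → sign −
step 2: pivot -1/16 → sign −
signature = (1, 2, 0)

Answer: (1, 2, 0)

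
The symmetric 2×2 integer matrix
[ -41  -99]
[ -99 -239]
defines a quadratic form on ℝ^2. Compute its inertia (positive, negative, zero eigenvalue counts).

Answer: (1, 1, 0)

Derivation:
step 0: pivot -41 → sign −
step 1: pivot 2/41 → sign +
signature = (1, 1, 0)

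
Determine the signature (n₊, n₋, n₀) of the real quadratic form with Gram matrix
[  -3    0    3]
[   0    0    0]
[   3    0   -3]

step 0: pivot -3 → sign −
step 1: row/col 1 already zero → sign 0
step 2: row/col 2 already zero → sign 0
signature = (0, 1, 2)

Answer: (0, 1, 2)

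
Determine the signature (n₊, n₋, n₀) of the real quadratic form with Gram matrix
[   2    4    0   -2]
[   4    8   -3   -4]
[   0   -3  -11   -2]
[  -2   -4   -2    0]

Answer: (2, 2, 0)

Derivation:
step 0: pivot 2 → sign +
step 1: pivot -11 → sign −
step 2: pivot 9/11 → sign +
step 3: pivot -2 → sign −
signature = (2, 2, 0)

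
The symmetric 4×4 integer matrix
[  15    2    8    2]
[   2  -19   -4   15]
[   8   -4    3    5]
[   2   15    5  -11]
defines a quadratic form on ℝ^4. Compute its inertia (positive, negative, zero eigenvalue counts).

step 0: pivot 15 → sign +
step 1: pivot -289/15 → sign −
step 2: pivot 19/289 → sign +
step 3: pivot -1/19 → sign −
signature = (2, 2, 0)

Answer: (2, 2, 0)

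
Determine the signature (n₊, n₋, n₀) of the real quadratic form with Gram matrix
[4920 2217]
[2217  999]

Answer: (1, 1, 0)

Derivation:
step 0: pivot 4920 → sign +
step 1: pivot -3/1640 → sign −
signature = (1, 1, 0)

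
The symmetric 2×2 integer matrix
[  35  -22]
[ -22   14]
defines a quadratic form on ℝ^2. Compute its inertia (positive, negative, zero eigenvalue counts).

Answer: (2, 0, 0)

Derivation:
step 0: pivot 35 → sign +
step 1: pivot 6/35 → sign +
signature = (2, 0, 0)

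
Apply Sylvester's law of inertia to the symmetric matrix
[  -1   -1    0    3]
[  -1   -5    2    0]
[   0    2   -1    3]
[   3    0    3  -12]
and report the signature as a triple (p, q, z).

step 0: pivot -1 → sign −
step 1: pivot -4 → sign −
step 2: pivot -3/4 → sign −
step 3: pivot 3 → sign +
signature = (1, 3, 0)

Answer: (1, 3, 0)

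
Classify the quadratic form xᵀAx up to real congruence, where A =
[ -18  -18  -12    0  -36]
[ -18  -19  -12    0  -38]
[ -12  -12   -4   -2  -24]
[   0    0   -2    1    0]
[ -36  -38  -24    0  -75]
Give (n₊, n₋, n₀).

step 0: pivot -18 → sign −
step 1: pivot -1 → sign −
step 2: pivot 4 → sign +
step 3: pivot 1 → sign +
step 4: row/col 4 already zero → sign 0
signature = (2, 2, 1)

Answer: (2, 2, 1)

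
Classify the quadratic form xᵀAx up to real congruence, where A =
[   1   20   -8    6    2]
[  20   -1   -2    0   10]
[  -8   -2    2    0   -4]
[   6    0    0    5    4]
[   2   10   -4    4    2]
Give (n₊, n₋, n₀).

step 0: pivot 1 → sign +
step 1: pivot -401 → sign −
step 2: pivot 102/401 → sign +
step 3: pivot 49/17 → sign +
step 4: pivot 2/49 → sign +
signature = (4, 1, 0)

Answer: (4, 1, 0)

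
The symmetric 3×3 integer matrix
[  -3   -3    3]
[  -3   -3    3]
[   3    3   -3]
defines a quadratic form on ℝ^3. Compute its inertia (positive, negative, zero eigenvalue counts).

step 0: pivot -3 → sign −
step 1: row/col 1 already zero → sign 0
step 2: row/col 2 already zero → sign 0
signature = (0, 1, 2)

Answer: (0, 1, 2)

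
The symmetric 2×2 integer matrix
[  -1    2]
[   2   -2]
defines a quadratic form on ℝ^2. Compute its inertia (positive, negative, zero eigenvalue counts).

step 0: pivot -1 → sign −
step 1: pivot 2 → sign +
signature = (1, 1, 0)

Answer: (1, 1, 0)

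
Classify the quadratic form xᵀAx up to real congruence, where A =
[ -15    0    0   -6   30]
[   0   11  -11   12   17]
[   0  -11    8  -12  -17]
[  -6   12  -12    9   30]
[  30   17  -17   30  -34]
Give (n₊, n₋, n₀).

step 0: pivot -15 → sign −
step 1: pivot 11 → sign +
step 2: pivot -3 → sign −
step 3: pivot -93/55 → sign −
step 4: pivot -3/31 → sign −
signature = (1, 4, 0)

Answer: (1, 4, 0)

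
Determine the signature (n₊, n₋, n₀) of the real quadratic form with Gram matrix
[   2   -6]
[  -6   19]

Answer: (2, 0, 0)

Derivation:
step 0: pivot 2 → sign +
step 1: pivot 1 → sign +
signature = (2, 0, 0)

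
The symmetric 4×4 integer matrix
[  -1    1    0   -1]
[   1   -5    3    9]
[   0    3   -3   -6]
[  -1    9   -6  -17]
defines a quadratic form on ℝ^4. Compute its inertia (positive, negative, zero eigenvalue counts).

Answer: (0, 3, 1)

Derivation:
step 0: pivot -1 → sign −
step 1: pivot -4 → sign −
step 2: pivot -3/4 → sign −
step 3: row/col 3 already zero → sign 0
signature = (0, 3, 1)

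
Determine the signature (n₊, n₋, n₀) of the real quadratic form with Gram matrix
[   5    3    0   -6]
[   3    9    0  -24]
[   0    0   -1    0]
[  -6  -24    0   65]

Answer: (2, 1, 1)

Derivation:
step 0: pivot 5 → sign +
step 1: pivot 36/5 → sign +
step 2: pivot -1 → sign −
step 3: row/col 3 already zero → sign 0
signature = (2, 1, 1)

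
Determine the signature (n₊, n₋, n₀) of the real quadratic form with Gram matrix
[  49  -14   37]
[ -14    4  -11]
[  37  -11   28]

step 0: pivot 49 → sign +
step 1: pivot 3/49 → sign +
step 2: pivot -3 → sign −
signature = (2, 1, 0)

Answer: (2, 1, 0)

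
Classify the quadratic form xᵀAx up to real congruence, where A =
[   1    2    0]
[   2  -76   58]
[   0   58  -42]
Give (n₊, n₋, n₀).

Answer: (2, 1, 0)

Derivation:
step 0: pivot 1 → sign +
step 1: pivot -80 → sign −
step 2: pivot 1/20 → sign +
signature = (2, 1, 0)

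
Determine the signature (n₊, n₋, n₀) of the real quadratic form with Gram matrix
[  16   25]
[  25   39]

Answer: (1, 1, 0)

Derivation:
step 0: pivot 16 → sign +
step 1: pivot -1/16 → sign −
signature = (1, 1, 0)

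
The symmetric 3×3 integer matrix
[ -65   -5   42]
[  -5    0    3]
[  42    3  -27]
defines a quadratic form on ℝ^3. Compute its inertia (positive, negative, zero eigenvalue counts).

Answer: (1, 1, 1)

Derivation:
step 0: pivot -65 → sign −
step 1: pivot 5/13 → sign +
step 2: row/col 2 already zero → sign 0
signature = (1, 1, 1)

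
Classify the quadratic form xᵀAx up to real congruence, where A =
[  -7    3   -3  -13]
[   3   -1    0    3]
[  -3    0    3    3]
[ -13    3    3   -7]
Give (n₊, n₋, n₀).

step 0: pivot -7 → sign −
step 1: pivot 2/7 → sign +
step 2: pivot -3/2 → sign −
step 3: row/col 3 already zero → sign 0
signature = (1, 2, 1)

Answer: (1, 2, 1)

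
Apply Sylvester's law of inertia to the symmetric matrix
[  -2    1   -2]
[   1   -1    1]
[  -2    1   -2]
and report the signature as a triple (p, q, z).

Answer: (0, 2, 1)

Derivation:
step 0: pivot -2 → sign −
step 1: pivot -1/2 → sign −
step 2: row/col 2 already zero → sign 0
signature = (0, 2, 1)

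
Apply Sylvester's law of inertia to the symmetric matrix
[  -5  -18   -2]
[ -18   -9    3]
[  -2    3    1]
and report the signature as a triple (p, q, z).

Answer: (1, 2, 0)

Derivation:
step 0: pivot -5 → sign −
step 1: pivot 279/5 → sign +
step 2: pivot -2/31 → sign −
signature = (1, 2, 0)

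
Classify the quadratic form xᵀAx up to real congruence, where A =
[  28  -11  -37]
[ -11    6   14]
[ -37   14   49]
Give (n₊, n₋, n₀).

step 0: pivot 28 → sign +
step 1: pivot 47/28 → sign +
step 2: pivot -3/47 → sign −
signature = (2, 1, 0)

Answer: (2, 1, 0)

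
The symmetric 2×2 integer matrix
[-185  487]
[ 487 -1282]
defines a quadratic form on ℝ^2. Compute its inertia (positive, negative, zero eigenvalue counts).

Answer: (0, 2, 0)

Derivation:
step 0: pivot -185 → sign −
step 1: pivot -1/185 → sign −
signature = (0, 2, 0)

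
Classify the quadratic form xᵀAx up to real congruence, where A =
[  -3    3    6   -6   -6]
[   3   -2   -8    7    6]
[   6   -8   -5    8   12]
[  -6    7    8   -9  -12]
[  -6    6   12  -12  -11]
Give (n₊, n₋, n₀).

step 0: pivot -3 → sign −
step 1: pivot 1 → sign +
step 2: pivot 3 → sign +
step 3: pivot 2/3 → sign +
step 4: pivot 1 → sign +
signature = (4, 1, 0)

Answer: (4, 1, 0)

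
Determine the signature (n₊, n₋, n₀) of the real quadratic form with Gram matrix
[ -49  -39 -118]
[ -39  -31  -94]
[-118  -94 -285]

Answer: (1, 2, 0)

Derivation:
step 0: pivot -49 → sign −
step 1: pivot 2/49 → sign +
step 2: pivot -1 → sign −
signature = (1, 2, 0)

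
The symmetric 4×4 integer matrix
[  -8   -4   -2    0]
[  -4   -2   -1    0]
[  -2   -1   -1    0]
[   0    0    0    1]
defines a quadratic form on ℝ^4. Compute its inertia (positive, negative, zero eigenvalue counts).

Answer: (1, 2, 1)

Derivation:
step 0: pivot -8 → sign −
step 1: pivot -1/2 → sign −
step 2: pivot 1 → sign +
step 3: row/col 3 already zero → sign 0
signature = (1, 2, 1)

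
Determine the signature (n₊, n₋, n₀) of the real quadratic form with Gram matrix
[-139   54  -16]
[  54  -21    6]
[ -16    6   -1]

Answer: (1, 2, 0)

Derivation:
step 0: pivot -139 → sign −
step 1: pivot -3/139 → sign −
step 2: pivot 3 → sign +
signature = (1, 2, 0)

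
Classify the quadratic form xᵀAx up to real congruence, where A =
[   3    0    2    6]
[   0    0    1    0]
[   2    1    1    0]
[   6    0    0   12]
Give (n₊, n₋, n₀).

step 0: pivot 3 → sign +
step 1: pivot -1/3 → sign −
step 2: pivot 3 → sign +
step 3: row/col 3 already zero → sign 0
signature = (2, 1, 1)

Answer: (2, 1, 1)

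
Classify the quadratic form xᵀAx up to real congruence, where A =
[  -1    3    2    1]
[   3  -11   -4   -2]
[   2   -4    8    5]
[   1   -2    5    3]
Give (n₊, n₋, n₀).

Answer: (1, 3, 0)

Derivation:
step 0: pivot -1 → sign −
step 1: pivot -2 → sign −
step 2: pivot 14 → sign +
step 3: pivot -1/14 → sign −
signature = (1, 3, 0)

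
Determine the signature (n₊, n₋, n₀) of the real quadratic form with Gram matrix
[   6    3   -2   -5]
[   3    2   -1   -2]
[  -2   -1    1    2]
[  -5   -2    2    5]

step 0: pivot 6 → sign +
step 1: pivot 1/2 → sign +
step 2: pivot 1/3 → sign +
step 3: row/col 3 already zero → sign 0
signature = (3, 0, 1)

Answer: (3, 0, 1)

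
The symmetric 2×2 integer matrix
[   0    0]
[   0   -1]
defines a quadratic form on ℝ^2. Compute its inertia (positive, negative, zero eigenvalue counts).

step 0: pivot -1 → sign −
step 1: row/col 1 already zero → sign 0
signature = (0, 1, 1)

Answer: (0, 1, 1)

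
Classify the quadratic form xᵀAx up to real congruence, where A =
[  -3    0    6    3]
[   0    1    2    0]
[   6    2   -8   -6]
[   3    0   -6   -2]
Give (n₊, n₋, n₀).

Answer: (2, 1, 1)

Derivation:
step 0: pivot -3 → sign −
step 1: pivot 1 → sign +
step 2: pivot 1 → sign +
step 3: row/col 3 already zero → sign 0
signature = (2, 1, 1)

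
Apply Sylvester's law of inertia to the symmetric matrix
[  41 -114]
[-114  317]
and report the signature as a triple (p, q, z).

Answer: (2, 0, 0)

Derivation:
step 0: pivot 41 → sign +
step 1: pivot 1/41 → sign +
signature = (2, 0, 0)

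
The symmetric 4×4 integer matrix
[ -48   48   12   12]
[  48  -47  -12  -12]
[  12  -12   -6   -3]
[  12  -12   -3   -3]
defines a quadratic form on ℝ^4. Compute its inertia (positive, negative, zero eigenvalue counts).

step 0: pivot -48 → sign −
step 1: pivot 1 → sign +
step 2: pivot -3 → sign −
step 3: row/col 3 already zero → sign 0
signature = (1, 2, 1)

Answer: (1, 2, 1)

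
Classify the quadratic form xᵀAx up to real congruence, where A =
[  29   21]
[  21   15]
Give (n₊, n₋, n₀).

Answer: (1, 1, 0)

Derivation:
step 0: pivot 29 → sign +
step 1: pivot -6/29 → sign −
signature = (1, 1, 0)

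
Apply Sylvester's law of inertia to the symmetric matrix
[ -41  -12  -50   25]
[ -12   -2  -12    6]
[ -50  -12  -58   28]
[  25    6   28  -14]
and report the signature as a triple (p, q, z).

step 0: pivot -41 → sign −
step 1: pivot 62/41 → sign +
step 2: pivot -50/31 → sign −
step 3: pivot 3/25 → sign +
signature = (2, 2, 0)

Answer: (2, 2, 0)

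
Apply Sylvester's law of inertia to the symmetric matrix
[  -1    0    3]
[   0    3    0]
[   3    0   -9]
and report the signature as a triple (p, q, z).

Answer: (1, 1, 1)

Derivation:
step 0: pivot -1 → sign −
step 1: pivot 3 → sign +
step 2: row/col 2 already zero → sign 0
signature = (1, 1, 1)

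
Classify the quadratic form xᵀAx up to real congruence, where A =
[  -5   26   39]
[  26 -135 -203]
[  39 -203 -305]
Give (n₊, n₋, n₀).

step 0: pivot -5 → sign −
step 1: pivot 1/5 → sign +
step 2: pivot -1 → sign −
signature = (1, 2, 0)

Answer: (1, 2, 0)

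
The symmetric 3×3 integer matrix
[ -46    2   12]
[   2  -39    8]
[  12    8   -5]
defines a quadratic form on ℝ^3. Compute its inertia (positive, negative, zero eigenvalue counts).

Answer: (0, 3, 0)

Derivation:
step 0: pivot -46 → sign −
step 1: pivot -895/23 → sign −
step 2: pivot -3/895 → sign −
signature = (0, 3, 0)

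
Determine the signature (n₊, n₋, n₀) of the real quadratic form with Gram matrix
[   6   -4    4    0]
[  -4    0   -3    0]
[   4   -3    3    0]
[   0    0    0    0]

Answer: (2, 1, 1)

Derivation:
step 0: pivot 6 → sign +
step 1: pivot -8/3 → sign −
step 2: pivot 3/8 → sign +
step 3: row/col 3 already zero → sign 0
signature = (2, 1, 1)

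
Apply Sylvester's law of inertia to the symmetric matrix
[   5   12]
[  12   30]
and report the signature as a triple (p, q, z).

step 0: pivot 5 → sign +
step 1: pivot 6/5 → sign +
signature = (2, 0, 0)

Answer: (2, 0, 0)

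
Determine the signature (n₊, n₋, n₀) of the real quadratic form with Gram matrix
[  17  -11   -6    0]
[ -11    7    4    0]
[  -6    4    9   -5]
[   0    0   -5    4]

Answer: (3, 1, 0)

Derivation:
step 0: pivot 17 → sign +
step 1: pivot -2/17 → sign −
step 2: pivot 7 → sign +
step 3: pivot 3/7 → sign +
signature = (3, 1, 0)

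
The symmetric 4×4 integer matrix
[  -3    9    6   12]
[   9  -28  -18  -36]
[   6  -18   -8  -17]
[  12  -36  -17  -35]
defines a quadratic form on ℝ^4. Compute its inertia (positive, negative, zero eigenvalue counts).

step 0: pivot -3 → sign −
step 1: pivot -1 → sign −
step 2: pivot 4 → sign +
step 3: pivot 3/4 → sign +
signature = (2, 2, 0)

Answer: (2, 2, 0)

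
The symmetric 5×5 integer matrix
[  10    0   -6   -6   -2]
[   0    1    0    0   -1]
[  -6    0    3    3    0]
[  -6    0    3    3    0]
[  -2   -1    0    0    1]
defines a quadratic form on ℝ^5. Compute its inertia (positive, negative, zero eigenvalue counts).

step 0: pivot 10 → sign +
step 1: pivot 1 → sign +
step 2: pivot -3/5 → sign −
step 3: pivot 2 → sign +
step 4: row/col 4 already zero → sign 0
signature = (3, 1, 1)

Answer: (3, 1, 1)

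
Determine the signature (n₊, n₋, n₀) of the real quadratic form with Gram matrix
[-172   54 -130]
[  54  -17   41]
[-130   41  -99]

Answer: (0, 2, 1)

Derivation:
step 0: pivot -172 → sign −
step 1: pivot -2/43 → sign −
step 2: row/col 2 already zero → sign 0
signature = (0, 2, 1)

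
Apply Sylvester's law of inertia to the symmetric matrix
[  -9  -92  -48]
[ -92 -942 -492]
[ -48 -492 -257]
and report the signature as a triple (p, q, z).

step 0: pivot -9 → sign −
step 1: pivot -14/9 → sign −
step 2: pivot 1/7 → sign +
signature = (1, 2, 0)

Answer: (1, 2, 0)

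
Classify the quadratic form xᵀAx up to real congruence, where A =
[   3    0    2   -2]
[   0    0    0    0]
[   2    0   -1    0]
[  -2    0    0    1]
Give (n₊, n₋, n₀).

step 0: pivot 3 → sign +
step 1: pivot -7/3 → sign −
step 2: pivot 3/7 → sign +
step 3: row/col 3 already zero → sign 0
signature = (2, 1, 1)

Answer: (2, 1, 1)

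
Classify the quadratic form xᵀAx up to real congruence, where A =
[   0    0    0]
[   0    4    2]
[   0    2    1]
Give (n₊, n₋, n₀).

step 0: pivot 4 → sign +
step 1: row/col 1 already zero → sign 0
step 2: row/col 2 already zero → sign 0
signature = (1, 0, 2)

Answer: (1, 0, 2)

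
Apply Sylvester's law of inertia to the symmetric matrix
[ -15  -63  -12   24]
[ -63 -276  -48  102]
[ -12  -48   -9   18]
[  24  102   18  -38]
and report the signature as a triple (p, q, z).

step 0: pivot -15 → sign −
step 1: pivot -57/5 → sign −
step 2: pivot 21/19 → sign +
step 3: pivot -2/7 → sign −
signature = (1, 3, 0)

Answer: (1, 3, 0)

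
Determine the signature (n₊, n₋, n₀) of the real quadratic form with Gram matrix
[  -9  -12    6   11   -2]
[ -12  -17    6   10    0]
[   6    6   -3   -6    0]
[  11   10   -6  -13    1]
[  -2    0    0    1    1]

Answer: (1, 4, 0)

Derivation:
step 0: pivot -9 → sign −
step 1: pivot -1 → sign −
step 2: pivot 5 → sign +
step 3: pivot -8/15 → sign −
step 4: pivot -1/8 → sign −
signature = (1, 4, 0)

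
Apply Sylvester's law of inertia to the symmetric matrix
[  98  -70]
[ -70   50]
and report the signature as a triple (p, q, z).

step 0: pivot 98 → sign +
step 1: row/col 1 already zero → sign 0
signature = (1, 0, 1)

Answer: (1, 0, 1)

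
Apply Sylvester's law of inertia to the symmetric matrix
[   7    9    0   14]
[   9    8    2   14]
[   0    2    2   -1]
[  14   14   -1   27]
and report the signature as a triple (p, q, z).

Answer: (3, 1, 0)

Derivation:
step 0: pivot 7 → sign +
step 1: pivot -25/7 → sign −
step 2: pivot 78/25 → sign +
step 3: pivot 3/26 → sign +
signature = (3, 1, 0)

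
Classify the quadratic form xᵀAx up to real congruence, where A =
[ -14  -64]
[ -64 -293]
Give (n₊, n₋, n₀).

Answer: (0, 2, 0)

Derivation:
step 0: pivot -14 → sign −
step 1: pivot -3/7 → sign −
signature = (0, 2, 0)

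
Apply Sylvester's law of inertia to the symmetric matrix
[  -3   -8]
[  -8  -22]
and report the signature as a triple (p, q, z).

Answer: (0, 2, 0)

Derivation:
step 0: pivot -3 → sign −
step 1: pivot -2/3 → sign −
signature = (0, 2, 0)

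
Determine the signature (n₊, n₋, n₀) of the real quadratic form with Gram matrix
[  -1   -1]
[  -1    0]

Answer: (1, 1, 0)

Derivation:
step 0: pivot -1 → sign −
step 1: pivot 1 → sign +
signature = (1, 1, 0)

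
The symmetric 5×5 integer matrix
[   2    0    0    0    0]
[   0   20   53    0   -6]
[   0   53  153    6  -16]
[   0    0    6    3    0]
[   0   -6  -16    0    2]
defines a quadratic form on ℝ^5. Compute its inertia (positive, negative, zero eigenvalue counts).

Answer: (5, 0, 0)

Derivation:
step 0: pivot 2 → sign +
step 1: pivot 20 → sign +
step 2: pivot 251/20 → sign +
step 3: pivot 33/251 → sign +
step 4: pivot 2/11 → sign +
signature = (5, 0, 0)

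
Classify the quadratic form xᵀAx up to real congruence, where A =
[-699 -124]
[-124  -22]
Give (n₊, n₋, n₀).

step 0: pivot -699 → sign −
step 1: pivot -2/699 → sign −
signature = (0, 2, 0)

Answer: (0, 2, 0)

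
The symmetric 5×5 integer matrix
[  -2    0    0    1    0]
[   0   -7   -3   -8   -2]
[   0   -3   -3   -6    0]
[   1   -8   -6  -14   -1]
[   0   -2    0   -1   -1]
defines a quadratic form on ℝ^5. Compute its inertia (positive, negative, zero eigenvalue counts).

Answer: (0, 4, 1)

Derivation:
step 0: pivot -2 → sign −
step 1: pivot -7 → sign −
step 2: pivot -12/7 → sign −
step 3: pivot -1/2 → sign −
step 4: row/col 4 already zero → sign 0
signature = (0, 4, 1)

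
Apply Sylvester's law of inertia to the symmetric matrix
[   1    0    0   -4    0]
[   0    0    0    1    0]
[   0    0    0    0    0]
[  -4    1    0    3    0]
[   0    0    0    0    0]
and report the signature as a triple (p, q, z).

step 0: pivot 1 → sign +
step 1: pivot -13 → sign −
step 2: pivot 1/13 → sign +
step 3: row/col 3 already zero → sign 0
step 4: row/col 4 already zero → sign 0
signature = (2, 1, 2)

Answer: (2, 1, 2)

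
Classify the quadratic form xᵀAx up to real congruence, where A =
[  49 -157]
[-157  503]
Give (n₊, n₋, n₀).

Answer: (1, 1, 0)

Derivation:
step 0: pivot 49 → sign +
step 1: pivot -2/49 → sign −
signature = (1, 1, 0)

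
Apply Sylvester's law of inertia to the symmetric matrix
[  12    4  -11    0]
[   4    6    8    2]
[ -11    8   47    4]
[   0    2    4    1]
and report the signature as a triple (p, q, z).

step 0: pivot 12 → sign +
step 1: pivot 14/3 → sign +
step 2: pivot 31/4 → sign +
step 3: pivot 3/217 → sign +
signature = (4, 0, 0)

Answer: (4, 0, 0)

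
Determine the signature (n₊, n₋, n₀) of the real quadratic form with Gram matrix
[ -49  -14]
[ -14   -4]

step 0: pivot -49 → sign −
step 1: row/col 1 already zero → sign 0
signature = (0, 1, 1)

Answer: (0, 1, 1)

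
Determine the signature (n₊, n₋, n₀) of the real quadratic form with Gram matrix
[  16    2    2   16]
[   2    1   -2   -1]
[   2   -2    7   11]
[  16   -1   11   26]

Answer: (2, 1, 1)

Derivation:
step 0: pivot 16 → sign +
step 1: pivot 3/4 → sign +
step 2: pivot -2 → sign −
step 3: row/col 3 already zero → sign 0
signature = (2, 1, 1)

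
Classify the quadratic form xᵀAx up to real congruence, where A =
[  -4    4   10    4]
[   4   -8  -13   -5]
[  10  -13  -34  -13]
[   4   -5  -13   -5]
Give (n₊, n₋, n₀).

Answer: (0, 3, 1)

Derivation:
step 0: pivot -4 → sign −
step 1: pivot -4 → sign −
step 2: pivot -27/4 → sign −
step 3: row/col 3 already zero → sign 0
signature = (0, 3, 1)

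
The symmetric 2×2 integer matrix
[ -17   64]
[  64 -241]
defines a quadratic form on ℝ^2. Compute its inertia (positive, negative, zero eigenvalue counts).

step 0: pivot -17 → sign −
step 1: pivot -1/17 → sign −
signature = (0, 2, 0)

Answer: (0, 2, 0)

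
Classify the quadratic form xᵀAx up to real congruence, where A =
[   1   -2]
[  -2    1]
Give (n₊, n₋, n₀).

step 0: pivot 1 → sign +
step 1: pivot -3 → sign −
signature = (1, 1, 0)

Answer: (1, 1, 0)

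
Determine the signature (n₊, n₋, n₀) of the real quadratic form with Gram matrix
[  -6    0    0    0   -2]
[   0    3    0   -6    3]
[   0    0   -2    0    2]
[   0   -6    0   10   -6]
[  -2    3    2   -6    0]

Answer: (1, 4, 0)

Derivation:
step 0: pivot -6 → sign −
step 1: pivot 3 → sign +
step 2: pivot -2 → sign −
step 3: pivot -2 → sign −
step 4: pivot -1/3 → sign −
signature = (1, 4, 0)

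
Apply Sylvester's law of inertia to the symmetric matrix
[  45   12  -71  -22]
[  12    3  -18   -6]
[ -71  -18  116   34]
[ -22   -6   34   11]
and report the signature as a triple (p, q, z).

step 0: pivot 45 → sign +
step 1: pivot -1/5 → sign −
step 2: pivot 25/3 → sign +
step 3: pivot 3/25 → sign +
signature = (3, 1, 0)

Answer: (3, 1, 0)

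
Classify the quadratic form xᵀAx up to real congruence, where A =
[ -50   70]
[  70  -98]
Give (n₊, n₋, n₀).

Answer: (0, 1, 1)

Derivation:
step 0: pivot -50 → sign −
step 1: row/col 1 already zero → sign 0
signature = (0, 1, 1)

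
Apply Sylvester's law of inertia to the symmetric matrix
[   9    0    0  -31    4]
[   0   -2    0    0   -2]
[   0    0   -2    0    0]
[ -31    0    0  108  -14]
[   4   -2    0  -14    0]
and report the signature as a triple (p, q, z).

Answer: (3, 2, 0)

Derivation:
step 0: pivot 9 → sign +
step 1: pivot -2 → sign −
step 2: pivot -2 → sign −
step 3: pivot 11/9 → sign +
step 4: pivot 2/11 → sign +
signature = (3, 2, 0)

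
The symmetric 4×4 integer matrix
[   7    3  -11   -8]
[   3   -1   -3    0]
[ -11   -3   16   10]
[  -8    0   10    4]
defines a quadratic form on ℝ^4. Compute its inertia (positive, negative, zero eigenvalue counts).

step 0: pivot 7 → sign +
step 1: pivot -16/7 → sign −
step 2: row/col 2 already zero → sign 0
step 3: row/col 3 already zero → sign 0
signature = (1, 1, 2)

Answer: (1, 1, 2)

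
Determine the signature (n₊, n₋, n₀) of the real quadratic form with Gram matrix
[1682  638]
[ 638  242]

Answer: (1, 0, 1)

Derivation:
step 0: pivot 1682 → sign +
step 1: row/col 1 already zero → sign 0
signature = (1, 0, 1)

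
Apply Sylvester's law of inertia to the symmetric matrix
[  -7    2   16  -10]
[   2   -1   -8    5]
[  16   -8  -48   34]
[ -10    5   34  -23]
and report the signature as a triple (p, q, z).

step 0: pivot -7 → sign −
step 1: pivot -3/7 → sign −
step 2: pivot 16 → sign +
step 3: pivot -1/4 → sign −
signature = (1, 3, 0)

Answer: (1, 3, 0)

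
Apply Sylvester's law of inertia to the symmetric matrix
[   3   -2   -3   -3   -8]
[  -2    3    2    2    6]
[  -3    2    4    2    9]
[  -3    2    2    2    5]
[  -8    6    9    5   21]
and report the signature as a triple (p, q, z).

Answer: (4, 1, 0)

Derivation:
step 0: pivot 3 → sign +
step 1: pivot 5/3 → sign +
step 2: pivot 1 → sign +
step 3: pivot -2 → sign −
step 4: pivot 2/5 → sign +
signature = (4, 1, 0)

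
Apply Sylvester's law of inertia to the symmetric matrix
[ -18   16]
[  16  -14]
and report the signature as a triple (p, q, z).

step 0: pivot -18 → sign −
step 1: pivot 2/9 → sign +
signature = (1, 1, 0)

Answer: (1, 1, 0)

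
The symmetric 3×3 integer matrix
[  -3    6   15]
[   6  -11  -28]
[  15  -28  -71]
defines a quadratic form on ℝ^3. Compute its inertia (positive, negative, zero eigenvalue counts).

Answer: (1, 1, 1)

Derivation:
step 0: pivot -3 → sign −
step 1: pivot 1 → sign +
step 2: row/col 2 already zero → sign 0
signature = (1, 1, 1)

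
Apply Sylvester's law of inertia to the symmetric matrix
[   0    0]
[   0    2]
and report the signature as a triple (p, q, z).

step 0: pivot 2 → sign +
step 1: row/col 1 already zero → sign 0
signature = (1, 0, 1)

Answer: (1, 0, 1)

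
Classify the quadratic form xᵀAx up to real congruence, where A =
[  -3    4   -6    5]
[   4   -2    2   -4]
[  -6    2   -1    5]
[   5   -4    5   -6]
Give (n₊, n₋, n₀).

Answer: (2, 1, 1)

Derivation:
step 0: pivot -3 → sign −
step 1: pivot 10/3 → sign +
step 2: pivot 1/5 → sign +
step 3: row/col 3 already zero → sign 0
signature = (2, 1, 1)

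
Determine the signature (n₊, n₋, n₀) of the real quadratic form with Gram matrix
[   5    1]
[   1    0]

Answer: (1, 1, 0)

Derivation:
step 0: pivot 5 → sign +
step 1: pivot -1/5 → sign −
signature = (1, 1, 0)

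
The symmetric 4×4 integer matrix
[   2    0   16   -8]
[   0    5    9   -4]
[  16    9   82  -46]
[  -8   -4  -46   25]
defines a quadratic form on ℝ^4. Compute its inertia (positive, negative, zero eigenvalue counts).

Answer: (3, 1, 0)

Derivation:
step 0: pivot 2 → sign +
step 1: pivot 5 → sign +
step 2: pivot -311/5 → sign −
step 3: pivot 3/311 → sign +
signature = (3, 1, 0)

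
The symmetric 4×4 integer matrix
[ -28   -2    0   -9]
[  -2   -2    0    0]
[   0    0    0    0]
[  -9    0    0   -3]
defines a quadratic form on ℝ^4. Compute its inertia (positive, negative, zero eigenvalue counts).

step 0: pivot -28 → sign −
step 1: pivot -13/7 → sign −
step 2: pivot 3/26 → sign +
step 3: row/col 3 already zero → sign 0
signature = (1, 2, 1)

Answer: (1, 2, 1)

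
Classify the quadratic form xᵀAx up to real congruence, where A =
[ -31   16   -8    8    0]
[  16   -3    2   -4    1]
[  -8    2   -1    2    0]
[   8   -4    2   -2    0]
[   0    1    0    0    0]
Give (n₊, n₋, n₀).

step 0: pivot -31 → sign −
step 1: pivot 163/31 → sign +
step 2: pivot 33/163 → sign +
step 3: pivot 2/33 → sign +
step 4: pivot -1 → sign −
signature = (3, 2, 0)

Answer: (3, 2, 0)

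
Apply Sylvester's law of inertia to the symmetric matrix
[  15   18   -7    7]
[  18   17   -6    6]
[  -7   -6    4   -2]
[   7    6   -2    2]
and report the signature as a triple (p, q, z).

Answer: (2, 2, 0)

Derivation:
step 0: pivot 15 → sign +
step 1: pivot -23/5 → sign −
step 2: pivot 137/69 → sign +
step 3: pivot -2/137 → sign −
signature = (2, 2, 0)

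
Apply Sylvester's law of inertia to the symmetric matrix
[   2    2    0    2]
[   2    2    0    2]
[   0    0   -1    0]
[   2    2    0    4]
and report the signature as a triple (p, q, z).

Answer: (2, 1, 1)

Derivation:
step 0: pivot 2 → sign +
step 1: pivot -1 → sign −
step 2: pivot 2 → sign +
step 3: row/col 3 already zero → sign 0
signature = (2, 1, 1)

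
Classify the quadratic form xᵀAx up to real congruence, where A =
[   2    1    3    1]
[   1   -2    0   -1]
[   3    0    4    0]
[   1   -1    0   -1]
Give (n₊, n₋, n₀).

Answer: (2, 2, 0)

Derivation:
step 0: pivot 2 → sign +
step 1: pivot -5/2 → sign −
step 2: pivot 2/5 → sign +
step 3: pivot -3/2 → sign −
signature = (2, 2, 0)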